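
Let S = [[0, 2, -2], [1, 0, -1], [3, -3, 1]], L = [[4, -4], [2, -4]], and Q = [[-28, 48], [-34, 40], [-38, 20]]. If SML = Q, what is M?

Left-multiply by S⁻¹ and right-multiply by L⁻¹: M = S⁻¹QL⁻¹.
S has determinant -2; S⁻¹ = [[3/2, -2, 1], [2, -3, 1], [3/2, -3, 1]].
det L = -8; the adjugate gives L⁻¹ = [[1/2, -1/2], [1/4, -1/2]].
S⁻¹Q = [[-12, 12], [8, -4], [22, -28]].
M = (S⁻¹Q)L⁻¹ = [[-3, 0], [3, -2], [4, 3]].

M = [[-3, 0], [3, -2], [4, 3]]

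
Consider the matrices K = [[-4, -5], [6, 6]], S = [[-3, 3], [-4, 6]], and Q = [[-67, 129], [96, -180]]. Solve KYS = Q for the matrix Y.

Y = K⁻¹QS⁻¹ (apply K⁻¹ on the left and S⁻¹ on the right).
K has determinant 6; K⁻¹ = [[1, 5/6], [-1, -2/3]].
det S = -6, so S⁻¹ = [[-1, 1/2], [-2/3, 1/2]].
K⁻¹Q = [[13, -21], [3, -9]].
Y = (K⁻¹Q)S⁻¹ = [[1, -4], [3, -3]].

Y = [[1, -4], [3, -3]]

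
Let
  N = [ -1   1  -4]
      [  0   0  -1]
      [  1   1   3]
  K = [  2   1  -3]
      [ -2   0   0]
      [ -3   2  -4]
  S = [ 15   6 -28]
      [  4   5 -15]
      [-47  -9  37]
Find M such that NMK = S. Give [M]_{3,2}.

-3

Isolating M: multiply by N⁻¹ from the left and K⁻¹ from the right, so M = N⁻¹SK⁻¹.
det N = -2, so N⁻¹ = [[-1/2, 7/2, 1/2], [1/2, -1/2, 1/2], [0, -1, 0]].
K has determinant 4; K⁻¹ = [[0, -1/2, 0], [-2, -17/4, 3/2], [-1, -7/4, 1/2]].
N⁻¹S = [[-17, 10, -20], [-18, -4, 12], [-4, -5, 15]].
M = (N⁻¹S)K⁻¹ = [[0, 1, 5], [-4, 5, 0], [-5, -3, 0]].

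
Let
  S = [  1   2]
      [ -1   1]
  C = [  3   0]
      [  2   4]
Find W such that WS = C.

Right-multiplying both sides by S⁻¹ gives W = CS⁻¹.
S has determinant 3; S⁻¹ = [[1/3, -2/3], [1/3, 1/3]].
W = CS⁻¹ = [[3, 0], [2, 4]] · [[1/3, -2/3], [1/3, 1/3]] = [[1, -2], [2, 0]].

W = [[1, -2], [2, 0]]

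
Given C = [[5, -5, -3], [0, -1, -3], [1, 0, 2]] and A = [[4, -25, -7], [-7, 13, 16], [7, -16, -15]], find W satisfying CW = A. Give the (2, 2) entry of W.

2

Since C multiplies W on the left, W = C⁻¹A.
det C = 2; the adjugate gives C⁻¹ = [[-1, 5, 6], [-3/2, 13/2, 15/2], [1/2, -5/2, -5/2]].
W = C⁻¹A = [[-1, 5, 6], [-3/2, 13/2, 15/2], [1/2, -5/2, -5/2]] · [[4, -25, -7], [-7, 13, 16], [7, -16, -15]] = [[3, -6, -3], [1, 2, 2], [2, -5, -6]].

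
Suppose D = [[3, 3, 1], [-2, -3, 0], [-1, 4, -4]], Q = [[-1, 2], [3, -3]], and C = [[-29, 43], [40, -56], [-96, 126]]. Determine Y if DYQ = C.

Y = [[2, 2], [4, -4], [-4, 1]]

Left-multiply by D⁻¹ and right-multiply by Q⁻¹: Y = D⁻¹CQ⁻¹.
det D = 1, so D⁻¹ = [[12, 16, 3], [-8, -11, -2], [-11, -15, -3]].
Q has determinant -3; Q⁻¹ = [[1, 2/3], [1, 1/3]].
D⁻¹C = [[4, -2], [-16, 20], [7, -11]].
Y = (D⁻¹C)Q⁻¹ = [[2, 2], [4, -4], [-4, 1]].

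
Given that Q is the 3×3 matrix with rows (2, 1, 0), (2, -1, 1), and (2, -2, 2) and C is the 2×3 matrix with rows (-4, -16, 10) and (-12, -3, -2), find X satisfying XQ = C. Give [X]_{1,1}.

-6

Right-multiplying both sides by Q⁻¹ gives X = CQ⁻¹.
det Q = -2, so Q⁻¹ = [[0, 1, -1/2], [1, -2, 1], [1, -3, 2]].
X = CQ⁻¹ = [[-4, -16, 10], [-12, -3, -2]] · [[0, 1, -1/2], [1, -2, 1], [1, -3, 2]] = [[-6, -2, 6], [-5, 0, -1]].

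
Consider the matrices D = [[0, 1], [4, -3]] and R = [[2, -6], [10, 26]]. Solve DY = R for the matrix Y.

Y = [[4, 2], [2, -6]]

Left-multiplying both sides by D⁻¹ gives Y = D⁻¹R.
det D = -4, so D⁻¹ = [[3/4, 1/4], [1, 0]].
Y = D⁻¹R = [[3/4, 1/4], [1, 0]] · [[2, -6], [10, 26]] = [[4, 2], [2, -6]].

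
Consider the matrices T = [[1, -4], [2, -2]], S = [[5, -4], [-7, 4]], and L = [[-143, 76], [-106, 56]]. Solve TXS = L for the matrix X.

Isolating X: multiply by T⁻¹ from the left and S⁻¹ from the right, so X = T⁻¹LS⁻¹.
det T = 6; the adjugate gives T⁻¹ = [[-1/3, 2/3], [-1/3, 1/6]].
S has determinant -8; S⁻¹ = [[-1/2, -1/2], [-7/8, -5/8]].
T⁻¹L = [[-23, 12], [30, -16]].
X = (T⁻¹L)S⁻¹ = [[1, 4], [-1, -5]].

X = [[1, 4], [-1, -5]]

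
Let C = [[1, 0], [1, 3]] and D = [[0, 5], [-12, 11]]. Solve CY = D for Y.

Since C multiplies Y on the left, Y = C⁻¹D.
det C = 3, so C⁻¹ = [[1, 0], [-1/3, 1/3]].
Y = C⁻¹D = [[1, 0], [-1/3, 1/3]] · [[0, 5], [-12, 11]] = [[0, 5], [-4, 2]].

Y = [[0, 5], [-4, 2]]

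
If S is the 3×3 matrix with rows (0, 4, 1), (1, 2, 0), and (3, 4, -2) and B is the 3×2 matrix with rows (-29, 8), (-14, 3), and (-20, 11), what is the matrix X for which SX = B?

X = [[-2, -3], [-6, 3], [-5, -4]]

Left-multiplying both sides by S⁻¹ gives X = S⁻¹B.
det S = 6, so S⁻¹ = [[-2/3, 2, -1/3], [1/3, -1/2, 1/6], [-1/3, 2, -2/3]].
X = S⁻¹B = [[-2/3, 2, -1/3], [1/3, -1/2, 1/6], [-1/3, 2, -2/3]] · [[-29, 8], [-14, 3], [-20, 11]] = [[-2, -3], [-6, 3], [-5, -4]].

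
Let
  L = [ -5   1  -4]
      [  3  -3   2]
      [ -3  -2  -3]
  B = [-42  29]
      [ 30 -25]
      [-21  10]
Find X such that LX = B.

X = [[3, -1], [-3, 4], [6, -5]]

Left-multiplying both sides by L⁻¹ gives X = L⁻¹B.
det L = -2, so L⁻¹ = [[-13/2, -11/2, 5], [-3/2, -3/2, 1], [15/2, 13/2, -6]].
X = L⁻¹B = [[-13/2, -11/2, 5], [-3/2, -3/2, 1], [15/2, 13/2, -6]] · [[-42, 29], [30, -25], [-21, 10]] = [[3, -1], [-3, 4], [6, -5]].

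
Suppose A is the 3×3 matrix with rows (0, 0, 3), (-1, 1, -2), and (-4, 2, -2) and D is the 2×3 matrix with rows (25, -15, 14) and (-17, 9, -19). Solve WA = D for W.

W = [[-2, -5, -5], [-3, 1, 4]]

A is on the right of W, so right-multiply by A⁻¹: W = DA⁻¹.
det A = 6; the adjugate gives A⁻¹ = [[1/3, 1, -1/2], [1, 2, -1/2], [1/3, 0, 0]].
W = DA⁻¹ = [[25, -15, 14], [-17, 9, -19]] · [[1/3, 1, -1/2], [1, 2, -1/2], [1/3, 0, 0]] = [[-2, -5, -5], [-3, 1, 4]].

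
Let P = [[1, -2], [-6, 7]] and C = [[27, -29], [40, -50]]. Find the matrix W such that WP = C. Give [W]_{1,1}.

-3

Since P sits to the right of W, W = CP⁻¹.
det P = -5, so P⁻¹ = [[-7/5, -2/5], [-6/5, -1/5]].
W = CP⁻¹ = [[27, -29], [40, -50]] · [[-7/5, -2/5], [-6/5, -1/5]] = [[-3, -5], [4, -6]].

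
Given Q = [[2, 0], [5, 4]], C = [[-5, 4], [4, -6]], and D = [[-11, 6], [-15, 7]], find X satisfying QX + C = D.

QX = D − C = [[-6, 2], [-19, 13]].
Since Q multiplies X on the left, X = Q⁻¹(D − C).
Q has determinant 8; Q⁻¹ = [[1/2, 0], [-5/8, 1/4]].
X = Q⁻¹(D − C) = [[-3, 1], [-1, 2]].

X = [[-3, 1], [-1, 2]]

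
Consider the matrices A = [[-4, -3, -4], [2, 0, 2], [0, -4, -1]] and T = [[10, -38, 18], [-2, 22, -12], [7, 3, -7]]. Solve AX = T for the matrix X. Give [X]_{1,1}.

Left-multiplying both sides by A⁻¹ gives X = A⁻¹T.
A has determinant -6; A⁻¹ = [[-4/3, -13/6, 1], [-1/3, -2/3, 0], [4/3, 8/3, -1]].
X = A⁻¹T = [[-4/3, -13/6, 1], [-1/3, -2/3, 0], [4/3, 8/3, -1]] · [[10, -38, 18], [-2, 22, -12], [7, 3, -7]] = [[-2, 6, -5], [-2, -2, 2], [1, 5, -1]].

-2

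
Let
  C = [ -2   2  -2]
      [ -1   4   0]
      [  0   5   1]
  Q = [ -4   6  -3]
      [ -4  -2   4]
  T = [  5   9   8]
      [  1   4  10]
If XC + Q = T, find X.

X = [[-4, -1, 3], [-1, -3, 4]]

XC = T − Q = [[9, 3, 11], [5, 6, 6]].
Right-multiplying both sides by C⁻¹ gives X = (T − Q)C⁻¹.
det C = 4; the adjugate gives C⁻¹ = [[1, -3, 2], [1/4, -1/2, 1/2], [-5/4, 5/2, -3/2]].
X = (T − Q)C⁻¹ = [[-4, -1, 3], [-1, -3, 4]].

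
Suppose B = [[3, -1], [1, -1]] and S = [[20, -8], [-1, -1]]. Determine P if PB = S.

Since B sits to the right of P, P = SB⁻¹.
det B = -2, so B⁻¹ = [[1/2, -1/2], [1/2, -3/2]].
P = SB⁻¹ = [[20, -8], [-1, -1]] · [[1/2, -1/2], [1/2, -3/2]] = [[6, 2], [-1, 2]].

P = [[6, 2], [-1, 2]]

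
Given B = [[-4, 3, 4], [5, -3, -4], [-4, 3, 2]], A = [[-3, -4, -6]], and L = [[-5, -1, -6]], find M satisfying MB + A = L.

M = [[1, 2, 2]]

MB = L − A = [[-2, 3, 0]].
B is on the right of M, so right-multiply by B⁻¹: M = (L − A)B⁻¹.
B has determinant 6; B⁻¹ = [[1, 1, 0], [1, 4/3, 2/3], [1/2, 0, -1/2]].
M = (L − A)B⁻¹ = [[1, 2, 2]].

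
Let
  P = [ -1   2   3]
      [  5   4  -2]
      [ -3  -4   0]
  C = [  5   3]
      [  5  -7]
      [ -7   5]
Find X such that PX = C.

Since P multiplies X on the left, X = P⁻¹C.
det P = -4, so P⁻¹ = [[2, 3, 4], [-3/2, -9/4, -13/4], [2, 5/2, 7/2]].
X = P⁻¹C = [[2, 3, 4], [-3/2, -9/4, -13/4], [2, 5/2, 7/2]] · [[5, 3], [5, -7], [-7, 5]] = [[-3, 5], [4, -5], [-2, 6]].

X = [[-3, 5], [4, -5], [-2, 6]]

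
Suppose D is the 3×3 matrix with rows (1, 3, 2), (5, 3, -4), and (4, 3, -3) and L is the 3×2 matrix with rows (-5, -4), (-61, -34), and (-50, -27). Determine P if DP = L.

D is on the left of P, so left-multiply by D⁻¹: P = D⁻¹L.
det D = 6; the adjugate gives D⁻¹ = [[1/2, 5/2, -3], [-1/6, -11/6, 7/3], [1/2, 3/2, -2]].
P = D⁻¹L = [[1/2, 5/2, -3], [-1/6, -11/6, 7/3], [1/2, 3/2, -2]] · [[-5, -4], [-61, -34], [-50, -27]] = [[-5, -6], [-4, 0], [6, 1]].

P = [[-5, -6], [-4, 0], [6, 1]]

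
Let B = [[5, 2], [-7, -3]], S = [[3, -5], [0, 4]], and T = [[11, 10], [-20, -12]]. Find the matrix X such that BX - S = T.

X = [[2, -1], [2, 5]]

BX = T + S = [[14, 5], [-20, -8]].
Left-multiplying both sides by B⁻¹ gives X = B⁻¹(T + S).
B has determinant -1; B⁻¹ = [[3, 2], [-7, -5]].
X = B⁻¹(T + S) = [[2, -1], [2, 5]].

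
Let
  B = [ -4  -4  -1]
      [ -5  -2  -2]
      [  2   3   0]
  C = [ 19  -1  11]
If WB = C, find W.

Since B sits to the right of W, W = CB⁻¹.
det B = 3, so B⁻¹ = [[2, -1, 2], [-4/3, 2/3, -1], [-11/3, 4/3, -4]].
W = CB⁻¹ = [[19, -1, 11]] · [[2, -1, 2], [-4/3, 2/3, -1], [-11/3, 4/3, -4]] = [[-1, -5, -5]].

W = [[-1, -5, -5]]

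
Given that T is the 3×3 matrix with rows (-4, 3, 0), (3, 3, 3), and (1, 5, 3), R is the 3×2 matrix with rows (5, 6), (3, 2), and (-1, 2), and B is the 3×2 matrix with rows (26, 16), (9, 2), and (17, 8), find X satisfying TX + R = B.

X = [[-3, -1], [3, 2], [2, -1]]

TX = B − R = [[21, 10], [6, 0], [18, 6]].
Left-multiplying both sides by T⁻¹ gives X = T⁻¹(B − R).
T has determinant 6; T⁻¹ = [[-1, -3/2, 3/2], [-1, -2, 2], [2, 23/6, -7/2]].
X = T⁻¹(B − R) = [[-3, -1], [3, 2], [2, -1]].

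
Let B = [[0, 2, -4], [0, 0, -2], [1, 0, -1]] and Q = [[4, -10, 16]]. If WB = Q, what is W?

W = [[-5, 0, 4]]

Right-multiplying both sides by B⁻¹ gives W = QB⁻¹.
B has determinant -4; B⁻¹ = [[0, -1/2, 1], [1/2, -1, 0], [0, -1/2, 0]].
W = QB⁻¹ = [[4, -10, 16]] · [[0, -1/2, 1], [1/2, -1, 0], [0, -1/2, 0]] = [[-5, 0, 4]].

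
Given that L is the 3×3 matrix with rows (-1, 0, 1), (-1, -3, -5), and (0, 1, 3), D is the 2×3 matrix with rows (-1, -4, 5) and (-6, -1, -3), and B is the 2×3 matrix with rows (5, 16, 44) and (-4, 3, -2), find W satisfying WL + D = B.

W = [[-1, -5, 5], [1, -3, -5]]

WL = B − D = [[6, 20, 39], [2, 4, 1]].
Right-multiplying both sides by L⁻¹ gives W = (B − D)L⁻¹.
det L = 3; the adjugate gives L⁻¹ = [[-4/3, 1/3, 1], [1, -1, -2], [-1/3, 1/3, 1]].
W = (B − D)L⁻¹ = [[-1, -5, 5], [1, -3, -5]].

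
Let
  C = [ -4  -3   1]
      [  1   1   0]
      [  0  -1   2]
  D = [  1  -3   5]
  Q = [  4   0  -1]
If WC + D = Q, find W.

W = [[-2, -5, -2]]

WC = Q − D = [[3, 3, -6]].
Since C sits to the right of W, W = (Q − D)C⁻¹.
det C = -3; the adjugate gives C⁻¹ = [[-2/3, -5/3, 1/3], [2/3, 8/3, -1/3], [1/3, 4/3, 1/3]].
W = (Q − D)C⁻¹ = [[-2, -5, -2]].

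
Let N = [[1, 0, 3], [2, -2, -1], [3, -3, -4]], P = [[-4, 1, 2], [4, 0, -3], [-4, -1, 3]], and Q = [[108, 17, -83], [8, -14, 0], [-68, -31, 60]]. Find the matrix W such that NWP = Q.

W = [[2, 2, -3], [5, -2, -5], [0, 4, -4]]

Isolating W: multiply by N⁻¹ from the left and P⁻¹ from the right, so W = N⁻¹QP⁻¹.
N has determinant 5; N⁻¹ = [[1, -9/5, 6/5], [1, -13/5, 7/5], [0, 3/5, -2/5]].
P has determinant 4; P⁻¹ = [[-3/4, -5/4, -3/4], [0, -1, -1], [-1, -2, -1]].
N⁻¹Q = [[12, 5, -11], [-8, 10, 1], [32, 4, -24]].
W = (N⁻¹Q)P⁻¹ = [[2, 2, -3], [5, -2, -5], [0, 4, -4]].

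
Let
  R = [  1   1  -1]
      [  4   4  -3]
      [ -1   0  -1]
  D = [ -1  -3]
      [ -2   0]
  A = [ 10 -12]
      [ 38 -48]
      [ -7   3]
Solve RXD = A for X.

X = [[1, -5], [3, -1], [0, 1]]

Isolating X: multiply by R⁻¹ from the left and D⁻¹ from the right, so X = R⁻¹AD⁻¹.
det R = -1, so R⁻¹ = [[4, -1, -1], [-7, 2, 1], [-4, 1, 0]].
det D = -6, so D⁻¹ = [[0, -1/2], [-1/3, 1/6]].
R⁻¹A = [[9, -3], [-1, -9], [-2, 0]].
X = (R⁻¹A)D⁻¹ = [[1, -5], [3, -1], [0, 1]].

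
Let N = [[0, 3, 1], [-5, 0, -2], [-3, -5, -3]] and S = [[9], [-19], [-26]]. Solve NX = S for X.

Left-multiplying both sides by N⁻¹ gives X = N⁻¹S.
det N = -2, so N⁻¹ = [[5, -2, 3], [9/2, -3/2, 5/2], [-25/2, 9/2, -15/2]].
X = N⁻¹S = [[5, -2, 3], [9/2, -3/2, 5/2], [-25/2, 9/2, -15/2]] · [[9], [-19], [-26]] = [[5], [4], [-3]].

X = [[5], [4], [-3]]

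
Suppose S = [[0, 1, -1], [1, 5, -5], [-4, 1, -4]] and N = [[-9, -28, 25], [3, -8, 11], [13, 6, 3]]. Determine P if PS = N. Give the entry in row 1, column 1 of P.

-4

Since S sits to the right of P, P = NS⁻¹.
det S = 3, so S⁻¹ = [[-5, 1, 0], [8, -4/3, -1/3], [7, -4/3, -1/3]].
P = NS⁻¹ = [[-9, -28, 25], [3, -8, 11], [13, 6, 3]] · [[-5, 1, 0], [8, -4/3, -1/3], [7, -4/3, -1/3]] = [[-4, -5, 1], [-2, -1, -1], [4, 1, -3]].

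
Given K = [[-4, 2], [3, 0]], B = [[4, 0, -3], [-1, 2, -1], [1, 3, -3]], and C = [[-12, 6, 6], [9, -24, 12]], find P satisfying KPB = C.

Left-multiply by K⁻¹ and right-multiply by B⁻¹: P = K⁻¹CB⁻¹.
K has determinant -6; K⁻¹ = [[0, 1/3], [1/2, 2/3]].
det B = 3; the adjugate gives B⁻¹ = [[-1, -3, 2], [-4/3, -3, 7/3], [-5/3, -4, 8/3]].
K⁻¹C = [[3, -8, 4], [0, -13, 11]].
P = (K⁻¹C)B⁻¹ = [[1, -1, -2], [-1, -5, -1]].

P = [[1, -1, -2], [-1, -5, -1]]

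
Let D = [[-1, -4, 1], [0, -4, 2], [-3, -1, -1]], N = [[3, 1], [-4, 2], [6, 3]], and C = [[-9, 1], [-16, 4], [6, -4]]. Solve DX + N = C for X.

DX = C − N = [[-12, 0], [-12, 2], [0, -7]].
Left-multiplying both sides by D⁻¹ gives X = D⁻¹(C − N).
det D = 6; the adjugate gives D⁻¹ = [[1, -5/6, -2/3], [-1, 2/3, 1/3], [-2, 11/6, 2/3]].
X = D⁻¹(C − N) = [[-2, 3], [4, -1], [2, -1]].

X = [[-2, 3], [4, -1], [2, -1]]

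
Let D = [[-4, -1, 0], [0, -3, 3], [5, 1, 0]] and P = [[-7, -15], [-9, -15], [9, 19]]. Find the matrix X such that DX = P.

X = [[2, 4], [-1, -1], [-4, -6]]

Left-multiplying both sides by D⁻¹ gives X = D⁻¹P.
det D = -3, so D⁻¹ = [[1, 0, 1], [-5, 0, -4], [-5, 1/3, -4]].
X = D⁻¹P = [[1, 0, 1], [-5, 0, -4], [-5, 1/3, -4]] · [[-7, -15], [-9, -15], [9, 19]] = [[2, 4], [-1, -1], [-4, -6]].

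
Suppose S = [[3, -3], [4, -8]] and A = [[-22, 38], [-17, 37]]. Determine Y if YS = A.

S is on the right of Y, so right-multiply by S⁻¹: Y = AS⁻¹.
det S = -12, so S⁻¹ = [[2/3, -1/4], [1/3, -1/4]].
Y = AS⁻¹ = [[-22, 38], [-17, 37]] · [[2/3, -1/4], [1/3, -1/4]] = [[-2, -4], [1, -5]].

Y = [[-2, -4], [1, -5]]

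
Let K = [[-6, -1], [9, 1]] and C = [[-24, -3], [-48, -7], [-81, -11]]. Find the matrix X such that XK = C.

Right-multiplying both sides by K⁻¹ gives X = CK⁻¹.
det K = 3, so K⁻¹ = [[1/3, 1/3], [-3, -2]].
X = CK⁻¹ = [[-24, -3], [-48, -7], [-81, -11]] · [[1/3, 1/3], [-3, -2]] = [[1, -2], [5, -2], [6, -5]].

X = [[1, -2], [5, -2], [6, -5]]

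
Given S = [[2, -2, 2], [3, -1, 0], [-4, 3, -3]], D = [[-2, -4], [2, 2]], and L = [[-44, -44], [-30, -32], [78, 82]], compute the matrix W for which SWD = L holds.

Left-multiply by S⁻¹ and right-multiply by D⁻¹: W = S⁻¹LD⁻¹.
det S = -2, so S⁻¹ = [[-3/2, 0, -1], [-9/2, -1, -3], [-5/2, -1, -2]].
det D = 4, so D⁻¹ = [[1/2, 1], [-1/2, -1/2]].
S⁻¹L = [[-12, -16], [-6, -16], [-16, -22]].
W = (S⁻¹L)D⁻¹ = [[2, -4], [5, 2], [3, -5]].

W = [[2, -4], [5, 2], [3, -5]]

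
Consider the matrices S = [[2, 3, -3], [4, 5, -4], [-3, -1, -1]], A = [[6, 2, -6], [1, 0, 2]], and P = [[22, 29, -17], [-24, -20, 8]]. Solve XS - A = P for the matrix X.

X = [[3, 4, -2], [1, -4, 3]]

XS = P + A = [[28, 31, -23], [-23, -20, 10]].
Right-multiplying both sides by S⁻¹ gives X = (P + A)S⁻¹.
det S = -3, so S⁻¹ = [[3, -2, -1], [-16/3, 11/3, 4/3], [-11/3, 7/3, 2/3]].
X = (P + A)S⁻¹ = [[3, 4, -2], [1, -4, 3]].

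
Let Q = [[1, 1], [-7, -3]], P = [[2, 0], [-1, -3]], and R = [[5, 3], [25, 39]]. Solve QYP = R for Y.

Left-multiply by Q⁻¹ and right-multiply by P⁻¹: Y = Q⁻¹RP⁻¹.
Q has determinant 4; Q⁻¹ = [[-3/4, -1/4], [7/4, 1/4]].
P has determinant -6; P⁻¹ = [[1/2, 0], [-1/6, -1/3]].
Q⁻¹R = [[-10, -12], [15, 15]].
Y = (Q⁻¹R)P⁻¹ = [[-3, 4], [5, -5]].

Y = [[-3, 4], [5, -5]]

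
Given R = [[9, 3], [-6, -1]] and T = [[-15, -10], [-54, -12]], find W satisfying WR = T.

W = [[-5, -5], [-2, 6]]

Right-multiplying both sides by R⁻¹ gives W = TR⁻¹.
det R = 9, so R⁻¹ = [[-1/9, -1/3], [2/3, 1]].
W = TR⁻¹ = [[-15, -10], [-54, -12]] · [[-1/9, -1/3], [2/3, 1]] = [[-5, -5], [-2, 6]].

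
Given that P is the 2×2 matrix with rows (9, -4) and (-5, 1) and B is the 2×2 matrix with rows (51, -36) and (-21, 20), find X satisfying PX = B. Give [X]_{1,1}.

P is on the left of X, so left-multiply by P⁻¹: X = P⁻¹B.
P has determinant -11; P⁻¹ = [[-1/11, -4/11], [-5/11, -9/11]].
X = P⁻¹B = [[-1/11, -4/11], [-5/11, -9/11]] · [[51, -36], [-21, 20]] = [[3, -4], [-6, 0]].

3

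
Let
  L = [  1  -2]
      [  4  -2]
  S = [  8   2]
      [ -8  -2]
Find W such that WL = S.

Since L sits to the right of W, W = SL⁻¹.
det L = 6, so L⁻¹ = [[-1/3, 1/3], [-2/3, 1/6]].
W = SL⁻¹ = [[8, 2], [-8, -2]] · [[-1/3, 1/3], [-2/3, 1/6]] = [[-4, 3], [4, -3]].

W = [[-4, 3], [4, -3]]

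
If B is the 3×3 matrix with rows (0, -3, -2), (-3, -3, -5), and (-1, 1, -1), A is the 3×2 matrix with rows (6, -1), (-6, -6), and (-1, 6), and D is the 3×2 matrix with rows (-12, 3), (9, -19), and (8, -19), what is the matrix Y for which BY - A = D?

Y = [[0, 4], [4, -4], [-3, 5]]

BY = D + A = [[-6, 2], [3, -25], [7, -13]].
Since B multiplies Y on the left, Y = B⁻¹(D + A).
B has determinant 6; B⁻¹ = [[4/3, -5/6, 3/2], [1/3, -1/3, 1], [-1, 1/2, -3/2]].
Y = B⁻¹(D + A) = [[0, 4], [4, -4], [-3, 5]].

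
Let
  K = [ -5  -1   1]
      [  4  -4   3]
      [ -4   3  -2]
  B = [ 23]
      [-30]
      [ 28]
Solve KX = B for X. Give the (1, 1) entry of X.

K is on the left of X, so left-multiply by K⁻¹: X = K⁻¹B.
det K = 5, so K⁻¹ = [[-1/5, 1/5, 1/5], [-4/5, 14/5, 19/5], [-4/5, 19/5, 24/5]].
X = K⁻¹B = [[-1/5, 1/5, 1/5], [-4/5, 14/5, 19/5], [-4/5, 19/5, 24/5]] · [[23], [-30], [28]] = [[-5], [4], [2]].

-5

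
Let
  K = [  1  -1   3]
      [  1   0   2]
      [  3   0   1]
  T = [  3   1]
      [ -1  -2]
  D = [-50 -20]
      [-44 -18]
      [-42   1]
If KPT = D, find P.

P = [[-4, -4], [-3, 3], [-5, 3]]

P = K⁻¹DT⁻¹ (apply K⁻¹ on the left and T⁻¹ on the right).
det K = -5, so K⁻¹ = [[0, -1/5, 2/5], [-1, 8/5, -1/5], [0, 3/5, -1/5]].
det T = -5; the adjugate gives T⁻¹ = [[2/5, 1/5], [-1/5, -3/5]].
K⁻¹D = [[-8, 4], [-12, -9], [-18, -11]].
P = (K⁻¹D)T⁻¹ = [[-4, -4], [-3, 3], [-5, 3]].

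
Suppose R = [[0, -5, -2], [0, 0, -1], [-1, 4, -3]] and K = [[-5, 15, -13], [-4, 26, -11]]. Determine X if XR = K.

R is on the right of X, so right-multiply by R⁻¹: X = KR⁻¹.
det R = -5, so R⁻¹ = [[-4/5, 23/5, -1], [-1/5, 2/5, 0], [0, -1, 0]].
X = KR⁻¹ = [[-5, 15, -13], [-4, 26, -11]] · [[-4/5, 23/5, -1], [-1/5, 2/5, 0], [0, -1, 0]] = [[1, -4, 5], [-2, 3, 4]].

X = [[1, -4, 5], [-2, 3, 4]]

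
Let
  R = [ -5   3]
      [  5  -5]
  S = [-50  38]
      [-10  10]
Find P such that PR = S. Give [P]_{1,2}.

-4

Right-multiplying both sides by R⁻¹ gives P = SR⁻¹.
det R = 10, so R⁻¹ = [[-1/2, -3/10], [-1/2, -1/2]].
P = SR⁻¹ = [[-50, 38], [-10, 10]] · [[-1/2, -3/10], [-1/2, -1/2]] = [[6, -4], [0, -2]].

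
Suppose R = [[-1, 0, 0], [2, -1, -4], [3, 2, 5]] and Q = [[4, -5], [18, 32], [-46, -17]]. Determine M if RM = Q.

R is on the left of M, so left-multiply by R⁻¹: M = R⁻¹Q.
det R = -3, so R⁻¹ = [[-1, 0, 0], [22/3, 5/3, 4/3], [-7/3, -2/3, -1/3]].
M = R⁻¹Q = [[-1, 0, 0], [22/3, 5/3, 4/3], [-7/3, -2/3, -1/3]] · [[4, -5], [18, 32], [-46, -17]] = [[-4, 5], [-2, -6], [-6, -4]].

M = [[-4, 5], [-2, -6], [-6, -4]]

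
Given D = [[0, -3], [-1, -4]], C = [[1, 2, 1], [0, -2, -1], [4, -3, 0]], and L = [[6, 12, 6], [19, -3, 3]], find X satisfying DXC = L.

Left-multiply by D⁻¹ and right-multiply by C⁻¹: X = D⁻¹LC⁻¹.
det D = -3; the adjugate gives D⁻¹ = [[4/3, -1], [-1/3, 0]].
det C = -3, so C⁻¹ = [[1, 1, 0], [4/3, 4/3, -1/3], [-8/3, -11/3, 2/3]].
D⁻¹L = [[-11, 19, 5], [-2, -4, -2]].
X = (D⁻¹L)C⁻¹ = [[1, -4, -3], [-2, 0, 0]].

X = [[1, -4, -3], [-2, 0, 0]]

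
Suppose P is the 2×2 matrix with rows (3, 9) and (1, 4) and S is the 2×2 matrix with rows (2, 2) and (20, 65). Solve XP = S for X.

X = [[2, -4], [5, 5]]

Right-multiplying both sides by P⁻¹ gives X = SP⁻¹.
det P = 3, so P⁻¹ = [[4/3, -3], [-1/3, 1]].
X = SP⁻¹ = [[2, 2], [20, 65]] · [[4/3, -3], [-1/3, 1]] = [[2, -4], [5, 5]].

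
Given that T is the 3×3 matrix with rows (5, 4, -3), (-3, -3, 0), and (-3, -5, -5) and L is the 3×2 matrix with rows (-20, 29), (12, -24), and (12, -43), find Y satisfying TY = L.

T is on the left of Y, so left-multiply by T⁻¹: Y = T⁻¹L.
T has determinant -3; T⁻¹ = [[-5, -35/3, 3], [5, 34/3, -3], [-2, -13/3, 1]].
Y = T⁻¹L = [[-5, -35/3, 3], [5, 34/3, -3], [-2, -13/3, 1]] · [[-20, 29], [12, -24], [12, -43]] = [[-4, 6], [0, 2], [0, 3]].

Y = [[-4, 6], [0, 2], [0, 3]]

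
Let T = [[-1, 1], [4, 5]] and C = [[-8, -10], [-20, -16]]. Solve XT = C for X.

X = [[0, -2], [4, -4]]

Since T sits to the right of X, X = CT⁻¹.
det T = -9; the adjugate gives T⁻¹ = [[-5/9, 1/9], [4/9, 1/9]].
X = CT⁻¹ = [[-8, -10], [-20, -16]] · [[-5/9, 1/9], [4/9, 1/9]] = [[0, -2], [4, -4]].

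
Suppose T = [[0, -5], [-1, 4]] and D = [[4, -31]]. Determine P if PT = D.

Since T sits to the right of P, P = DT⁻¹.
T has determinant -5; T⁻¹ = [[-4/5, -1], [-1/5, 0]].
P = DT⁻¹ = [[4, -31]] · [[-4/5, -1], [-1/5, 0]] = [[3, -4]].

P = [[3, -4]]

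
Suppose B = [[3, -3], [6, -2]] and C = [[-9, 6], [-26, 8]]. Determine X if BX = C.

Since B multiplies X on the left, X = B⁻¹C.
B has determinant 12; B⁻¹ = [[-1/6, 1/4], [-1/2, 1/4]].
X = B⁻¹C = [[-1/6, 1/4], [-1/2, 1/4]] · [[-9, 6], [-26, 8]] = [[-5, 1], [-2, -1]].

X = [[-5, 1], [-2, -1]]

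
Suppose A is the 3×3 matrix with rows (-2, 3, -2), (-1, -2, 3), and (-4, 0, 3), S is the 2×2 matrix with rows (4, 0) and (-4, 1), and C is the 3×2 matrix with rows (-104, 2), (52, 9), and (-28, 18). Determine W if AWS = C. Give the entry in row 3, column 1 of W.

Isolating W: multiply by A⁻¹ from the left and S⁻¹ from the right, so W = A⁻¹CS⁻¹.
det A = 1; the adjugate gives A⁻¹ = [[-6, -9, 5], [-9, -14, 8], [-8, -12, 7]].
det S = 4; the adjugate gives S⁻¹ = [[1/4, 0], [1, 1]].
A⁻¹C = [[16, -3], [-16, 0], [12, 2]].
W = (A⁻¹C)S⁻¹ = [[1, -3], [-4, 0], [5, 2]].

5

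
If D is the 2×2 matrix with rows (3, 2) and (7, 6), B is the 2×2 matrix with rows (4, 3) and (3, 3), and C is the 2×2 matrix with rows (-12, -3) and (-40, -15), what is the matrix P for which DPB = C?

P = [[-1, 2], [-3, 1]]

Isolating P: multiply by D⁻¹ from the left and B⁻¹ from the right, so P = D⁻¹CB⁻¹.
D has determinant 4; D⁻¹ = [[3/2, -1/2], [-7/4, 3/4]].
det B = 3, so B⁻¹ = [[1, -1], [-1, 4/3]].
D⁻¹C = [[2, 3], [-9, -6]].
P = (D⁻¹C)B⁻¹ = [[-1, 2], [-3, 1]].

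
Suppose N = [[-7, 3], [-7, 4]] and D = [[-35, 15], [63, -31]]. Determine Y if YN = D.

Y = [[5, 0], [-5, -4]]

Since N sits to the right of Y, Y = DN⁻¹.
det N = -7, so N⁻¹ = [[-4/7, 3/7], [-1, 1]].
Y = DN⁻¹ = [[-35, 15], [63, -31]] · [[-4/7, 3/7], [-1, 1]] = [[5, 0], [-5, -4]].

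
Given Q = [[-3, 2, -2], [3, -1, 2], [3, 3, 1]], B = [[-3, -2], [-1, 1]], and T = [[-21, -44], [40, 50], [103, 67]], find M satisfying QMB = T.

Isolating M: multiply by Q⁻¹ from the left and B⁻¹ from the right, so M = Q⁻¹TB⁻¹.
det Q = 3, so Q⁻¹ = [[-7/3, -8/3, 2/3], [1, 1, 0], [4, 5, -1]].
B has determinant -5; B⁻¹ = [[-1/5, -2/5], [-1/5, 3/5]].
Q⁻¹T = [[11, 14], [19, 6], [13, 7]].
M = (Q⁻¹T)B⁻¹ = [[-5, 4], [-5, -4], [-4, -1]].

M = [[-5, 4], [-5, -4], [-4, -1]]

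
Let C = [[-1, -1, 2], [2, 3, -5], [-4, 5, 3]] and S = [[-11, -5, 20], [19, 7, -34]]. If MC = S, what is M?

C is on the right of M, so right-multiply by C⁻¹: M = SC⁻¹.
det C = -4, so C⁻¹ = [[-17/2, -13/4, 1/4], [-7/2, -5/4, 1/4], [-11/2, -9/4, 1/4]].
M = SC⁻¹ = [[-11, -5, 20], [19, 7, -34]] · [[-17/2, -13/4, 1/4], [-7/2, -5/4, 1/4], [-11/2, -9/4, 1/4]] = [[1, -3, 1], [1, 6, -2]].

M = [[1, -3, 1], [1, 6, -2]]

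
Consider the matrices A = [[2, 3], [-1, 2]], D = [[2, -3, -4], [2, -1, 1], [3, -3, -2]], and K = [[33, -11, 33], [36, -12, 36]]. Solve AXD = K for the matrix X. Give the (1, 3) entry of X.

-2

Isolating X: multiply by A⁻¹ from the left and D⁻¹ from the right, so X = A⁻¹KD⁻¹.
det A = 7; the adjugate gives A⁻¹ = [[2/7, -3/7], [1/7, 2/7]].
det D = 1; the adjugate gives D⁻¹ = [[5, 6, -7], [7, 8, -10], [-3, -3, 4]].
A⁻¹K = [[-6, 2, -6], [15, -5, 15]].
X = (A⁻¹K)D⁻¹ = [[2, -2, -2], [-5, 5, 5]].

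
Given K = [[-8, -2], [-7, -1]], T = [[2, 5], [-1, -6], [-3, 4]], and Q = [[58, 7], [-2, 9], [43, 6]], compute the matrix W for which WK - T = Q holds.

W = [[-4, -4], [-4, 5], [-5, 0]]

WK = Q + T = [[60, 12], [-3, 3], [40, 10]].
Since K sits to the right of W, W = (Q + T)K⁻¹.
det K = -6, so K⁻¹ = [[1/6, -1/3], [-7/6, 4/3]].
W = (Q + T)K⁻¹ = [[-4, -4], [-4, 5], [-5, 0]].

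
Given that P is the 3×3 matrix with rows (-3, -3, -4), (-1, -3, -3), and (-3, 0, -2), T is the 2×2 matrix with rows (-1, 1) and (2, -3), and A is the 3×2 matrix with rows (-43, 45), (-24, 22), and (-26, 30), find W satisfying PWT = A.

W = P⁻¹AT⁻¹ (apply P⁻¹ on the left and T⁻¹ on the right).
det P = -3; the adjugate gives P⁻¹ = [[-2, 2, 1], [-7/3, 2, 5/3], [3, -3, -2]].
det T = 1; the adjugate gives T⁻¹ = [[-3, -1], [-2, -1]].
P⁻¹A = [[12, -16], [9, -11], [-5, 9]].
W = (P⁻¹A)T⁻¹ = [[-4, 4], [-5, 2], [-3, -4]].

W = [[-4, 4], [-5, 2], [-3, -4]]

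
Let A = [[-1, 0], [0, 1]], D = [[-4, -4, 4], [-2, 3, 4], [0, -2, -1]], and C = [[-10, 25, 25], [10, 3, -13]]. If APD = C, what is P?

P = [[0, -5, 5], [-2, -1, 1]]

Left-multiply by A⁻¹ and right-multiply by D⁻¹: P = A⁻¹CD⁻¹.
det A = -1, so A⁻¹ = [[-1, 0], [0, 1]].
det D = 4; the adjugate gives D⁻¹ = [[5/4, -3, -7], [-1/2, 1, 2], [1, -2, -5]].
A⁻¹C = [[10, -25, -25], [10, 3, -13]].
P = (A⁻¹C)D⁻¹ = [[0, -5, 5], [-2, -1, 1]].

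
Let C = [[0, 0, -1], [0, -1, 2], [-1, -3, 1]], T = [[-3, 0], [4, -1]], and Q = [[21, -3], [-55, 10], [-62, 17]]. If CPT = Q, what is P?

Left-multiply by C⁻¹ and right-multiply by T⁻¹: P = C⁻¹QT⁻¹.
det C = 1; the adjugate gives C⁻¹ = [[5, 3, -1], [-2, -1, 0], [-1, 0, 0]].
T has determinant 3; T⁻¹ = [[-1/3, 0], [-4/3, -1]].
C⁻¹Q = [[2, -2], [13, -4], [-21, 3]].
P = (C⁻¹Q)T⁻¹ = [[2, 2], [1, 4], [3, -3]].

P = [[2, 2], [1, 4], [3, -3]]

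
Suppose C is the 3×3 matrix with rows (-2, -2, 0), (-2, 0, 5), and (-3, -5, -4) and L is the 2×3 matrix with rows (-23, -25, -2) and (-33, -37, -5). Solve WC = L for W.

W = [[5, 2, 3], [6, 3, 5]]

Since C sits to the right of W, W = LC⁻¹.
C has determinant -4; C⁻¹ = [[-25/4, 2, 5/2], [23/4, -2, -5/2], [-5/2, 1, 1]].
W = LC⁻¹ = [[-23, -25, -2], [-33, -37, -5]] · [[-25/4, 2, 5/2], [23/4, -2, -5/2], [-5/2, 1, 1]] = [[5, 2, 3], [6, 3, 5]].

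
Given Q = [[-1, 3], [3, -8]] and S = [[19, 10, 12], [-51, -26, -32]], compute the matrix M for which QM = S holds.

M = [[-1, 2, 0], [6, 4, 4]]

Since Q multiplies M on the left, M = Q⁻¹S.
det Q = -1; the adjugate gives Q⁻¹ = [[8, 3], [3, 1]].
M = Q⁻¹S = [[8, 3], [3, 1]] · [[19, 10, 12], [-51, -26, -32]] = [[-1, 2, 0], [6, 4, 4]].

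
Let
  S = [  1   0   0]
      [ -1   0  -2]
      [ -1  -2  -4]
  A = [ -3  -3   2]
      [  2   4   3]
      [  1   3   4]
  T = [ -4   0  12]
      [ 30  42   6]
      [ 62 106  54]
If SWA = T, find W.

Left-multiply by S⁻¹ and right-multiply by A⁻¹: W = S⁻¹TA⁻¹.
S has determinant -4; S⁻¹ = [[1, 0, 0], [1/2, 1, -1/2], [-1/2, -1/2, 0]].
det A = -2; the adjugate gives A⁻¹ = [[-7/2, -9, 17/2], [5/2, 7, -13/2], [-1, -3, 3]].
S⁻¹T = [[-4, 0, 12], [-3, -11, -15], [-13, -21, -9]].
W = (S⁻¹T)A⁻¹ = [[2, 0, 2], [-2, -5, 1], [2, -3, -1]].

W = [[2, 0, 2], [-2, -5, 1], [2, -3, -1]]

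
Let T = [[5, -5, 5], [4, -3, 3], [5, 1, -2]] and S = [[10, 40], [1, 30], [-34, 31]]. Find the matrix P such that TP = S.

Left-multiplying both sides by T⁻¹ gives P = T⁻¹S.
det T = -5, so T⁻¹ = [[-3/5, 1, 0], [-23/5, 7, -1], [-19/5, 6, -1]].
P = T⁻¹S = [[-3/5, 1, 0], [-23/5, 7, -1], [-19/5, 6, -1]] · [[10, 40], [1, 30], [-34, 31]] = [[-5, 6], [-5, -5], [2, -3]].

P = [[-5, 6], [-5, -5], [2, -3]]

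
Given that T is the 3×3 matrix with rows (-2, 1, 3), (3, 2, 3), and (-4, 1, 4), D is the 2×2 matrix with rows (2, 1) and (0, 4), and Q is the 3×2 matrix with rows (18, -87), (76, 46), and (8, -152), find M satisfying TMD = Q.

M = T⁻¹QD⁻¹ (apply T⁻¹ on the left and D⁻¹ on the right).
T has determinant -1; T⁻¹ = [[-5, 1, 3], [24, -4, -15], [-11, 2, 7]].
det D = 8, so D⁻¹ = [[1/2, -1/8], [0, 1/4]].
T⁻¹Q = [[10, 25], [8, 8], [10, -15]].
M = (T⁻¹Q)D⁻¹ = [[5, 5], [4, 1], [5, -5]].

M = [[5, 5], [4, 1], [5, -5]]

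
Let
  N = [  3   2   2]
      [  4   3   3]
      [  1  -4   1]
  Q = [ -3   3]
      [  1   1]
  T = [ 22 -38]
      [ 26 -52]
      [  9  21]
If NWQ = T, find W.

W = [[-4, 2], [-1, -4], [2, -3]]

Left-multiply by N⁻¹ and right-multiply by Q⁻¹: W = N⁻¹TQ⁻¹.
det N = 5; the adjugate gives N⁻¹ = [[3, -2, 0], [-1/5, 1/5, -1/5], [-19/5, 14/5, 1/5]].
Q has determinant -6; Q⁻¹ = [[-1/6, 1/2], [1/6, 1/2]].
N⁻¹T = [[14, -10], [-1, -7], [-9, 3]].
W = (N⁻¹T)Q⁻¹ = [[-4, 2], [-1, -4], [2, -3]].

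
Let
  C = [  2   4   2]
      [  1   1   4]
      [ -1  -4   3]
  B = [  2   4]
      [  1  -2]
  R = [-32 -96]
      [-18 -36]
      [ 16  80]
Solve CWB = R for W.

Left-multiply by C⁻¹ and right-multiply by B⁻¹: W = C⁻¹RB⁻¹.
det C = 4; the adjugate gives C⁻¹ = [[19/4, -5, 7/2], [-7/4, 2, -3/2], [-3/4, 1, -1/2]].
det B = -8, so B⁻¹ = [[1/4, 1/2], [1/8, -1/4]].
C⁻¹R = [[-6, 4], [-4, -24], [-2, -4]].
W = (C⁻¹R)B⁻¹ = [[-1, -4], [-4, 4], [-1, 0]].

W = [[-1, -4], [-4, 4], [-1, 0]]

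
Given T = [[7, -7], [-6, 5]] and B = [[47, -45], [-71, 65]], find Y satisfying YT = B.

T is on the right of Y, so right-multiply by T⁻¹: Y = BT⁻¹.
det T = -7; the adjugate gives T⁻¹ = [[-5/7, -1], [-6/7, -1]].
Y = BT⁻¹ = [[47, -45], [-71, 65]] · [[-5/7, -1], [-6/7, -1]] = [[5, -2], [-5, 6]].

Y = [[5, -2], [-5, 6]]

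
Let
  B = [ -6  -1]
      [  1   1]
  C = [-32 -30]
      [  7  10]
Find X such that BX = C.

X = [[5, 4], [2, 6]]

Since B multiplies X on the left, X = B⁻¹C.
B has determinant -5; B⁻¹ = [[-1/5, -1/5], [1/5, 6/5]].
X = B⁻¹C = [[-1/5, -1/5], [1/5, 6/5]] · [[-32, -30], [7, 10]] = [[5, 4], [2, 6]].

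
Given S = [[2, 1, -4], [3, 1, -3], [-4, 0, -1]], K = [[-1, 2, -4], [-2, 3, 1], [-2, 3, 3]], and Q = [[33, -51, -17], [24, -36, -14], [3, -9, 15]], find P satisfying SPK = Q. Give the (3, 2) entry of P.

1

Left-multiply by S⁻¹ and right-multiply by K⁻¹: P = S⁻¹QK⁻¹.
det S = -3, so S⁻¹ = [[1/3, -1/3, -1/3], [-5, 6, 2], [-4/3, 4/3, 1/3]].
det K = 2, so K⁻¹ = [[3, -9, 7], [2, -11/2, 9/2], [0, -1/2, 1/2]].
S⁻¹Q = [[2, -2, -6], [-15, 21, 31], [-11, 17, 9]].
P = (S⁻¹Q)K⁻¹ = [[2, -4, 2], [-3, 4, 5], [1, 1, 4]].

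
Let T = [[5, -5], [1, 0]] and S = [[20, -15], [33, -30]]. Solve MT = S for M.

M = [[3, 5], [6, 3]]

T is on the right of M, so right-multiply by T⁻¹: M = ST⁻¹.
det T = 5; the adjugate gives T⁻¹ = [[0, 1], [-1/5, 1]].
M = ST⁻¹ = [[20, -15], [33, -30]] · [[0, 1], [-1/5, 1]] = [[3, 5], [6, 3]].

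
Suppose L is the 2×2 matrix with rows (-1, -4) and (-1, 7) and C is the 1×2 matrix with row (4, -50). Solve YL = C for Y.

Y = [[2, -6]]

L is on the right of Y, so right-multiply by L⁻¹: Y = CL⁻¹.
det L = -11, so L⁻¹ = [[-7/11, -4/11], [-1/11, 1/11]].
Y = CL⁻¹ = [[4, -50]] · [[-7/11, -4/11], [-1/11, 1/11]] = [[2, -6]].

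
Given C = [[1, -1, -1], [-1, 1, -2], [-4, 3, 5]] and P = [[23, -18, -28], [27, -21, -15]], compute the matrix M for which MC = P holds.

M = [[3, 0, -5], [-3, -6, -6]]

C is on the right of M, so right-multiply by C⁻¹: M = PC⁻¹.
C has determinant -3; C⁻¹ = [[-11/3, -2/3, -1], [-13/3, -1/3, -1], [-1/3, -1/3, 0]].
M = PC⁻¹ = [[23, -18, -28], [27, -21, -15]] · [[-11/3, -2/3, -1], [-13/3, -1/3, -1], [-1/3, -1/3, 0]] = [[3, 0, -5], [-3, -6, -6]].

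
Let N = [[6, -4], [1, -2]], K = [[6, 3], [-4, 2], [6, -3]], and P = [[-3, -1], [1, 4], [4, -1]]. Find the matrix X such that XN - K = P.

X = [[1, -3], [0, -3], [2, -2]]

XN = P + K = [[3, 2], [-3, 6], [10, -4]].
Right-multiplying both sides by N⁻¹ gives X = (P + K)N⁻¹.
det N = -8; the adjugate gives N⁻¹ = [[1/4, -1/2], [1/8, -3/4]].
X = (P + K)N⁻¹ = [[1, -3], [0, -3], [2, -2]].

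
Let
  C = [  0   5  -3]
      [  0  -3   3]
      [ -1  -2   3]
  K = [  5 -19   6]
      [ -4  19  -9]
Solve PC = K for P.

P = [[-4, 3, -5], [3, -4, 4]]

C is on the right of P, so right-multiply by C⁻¹: P = KC⁻¹.
det C = -6, so C⁻¹ = [[1/2, 3/2, -1], [1/2, 1/2, 0], [1/2, 5/6, 0]].
P = KC⁻¹ = [[5, -19, 6], [-4, 19, -9]] · [[1/2, 3/2, -1], [1/2, 1/2, 0], [1/2, 5/6, 0]] = [[-4, 3, -5], [3, -4, 4]].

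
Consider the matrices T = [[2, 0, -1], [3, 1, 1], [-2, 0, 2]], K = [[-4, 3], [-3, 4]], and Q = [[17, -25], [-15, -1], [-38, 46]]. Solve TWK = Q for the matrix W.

Isolating W: multiply by T⁻¹ from the left and K⁻¹ from the right, so W = T⁻¹QK⁻¹.
det T = 2, so T⁻¹ = [[1, 0, 1/2], [-4, 1, -5/2], [1, 0, 1]].
det K = -7, so K⁻¹ = [[-4/7, 3/7], [-3/7, 4/7]].
T⁻¹Q = [[-2, -2], [12, -16], [-21, 21]].
W = (T⁻¹Q)K⁻¹ = [[2, -2], [0, -4], [3, 3]].

W = [[2, -2], [0, -4], [3, 3]]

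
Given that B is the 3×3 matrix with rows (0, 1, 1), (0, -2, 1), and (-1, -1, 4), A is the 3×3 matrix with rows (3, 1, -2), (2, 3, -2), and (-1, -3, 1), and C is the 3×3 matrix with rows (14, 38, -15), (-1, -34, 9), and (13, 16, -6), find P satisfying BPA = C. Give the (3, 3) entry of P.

-5

Left-multiply by B⁻¹ and right-multiply by A⁻¹: P = B⁻¹CA⁻¹.
det B = -3; the adjugate gives B⁻¹ = [[7/3, 5/3, -1], [1/3, -1/3, 0], [2/3, 1/3, 0]].
A has determinant -3; A⁻¹ = [[1, -5/3, -4/3], [0, -1/3, -2/3], [1, -8/3, -7/3]].
B⁻¹C = [[18, 16, -14], [5, 24, -8], [9, 14, -7]].
P = (B⁻¹C)A⁻¹ = [[4, 2, -2], [-3, 5, -4], [2, -1, -5]].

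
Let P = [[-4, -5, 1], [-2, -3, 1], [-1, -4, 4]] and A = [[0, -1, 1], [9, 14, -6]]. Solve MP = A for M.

M = [[-1, 2, 0], [-2, 0, -1]]

Since P sits to the right of M, M = AP⁻¹.
P has determinant 2; P⁻¹ = [[-4, 8, -1], [7/2, -15/2, 1], [5/2, -11/2, 1]].
M = AP⁻¹ = [[0, -1, 1], [9, 14, -6]] · [[-4, 8, -1], [7/2, -15/2, 1], [5/2, -11/2, 1]] = [[-1, 2, 0], [-2, 0, -1]].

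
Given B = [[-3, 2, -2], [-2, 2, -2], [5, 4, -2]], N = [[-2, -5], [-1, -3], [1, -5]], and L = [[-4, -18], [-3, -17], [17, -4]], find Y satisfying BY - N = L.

Y = [[2, 3], [4, -5], [4, 2]]

BY = L + N = [[-6, -23], [-4, -20], [18, -9]].
Since B multiplies Y on the left, Y = B⁻¹(L + N).
det B = -4, so B⁻¹ = [[-1, 1, 0], [7/2, -4, 1/2], [9/2, -11/2, 1/2]].
Y = B⁻¹(L + N) = [[2, 3], [4, -5], [4, 2]].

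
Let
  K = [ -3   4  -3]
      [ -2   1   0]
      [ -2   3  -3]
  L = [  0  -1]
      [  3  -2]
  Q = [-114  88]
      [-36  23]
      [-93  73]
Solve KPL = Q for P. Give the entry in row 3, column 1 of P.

2

P = K⁻¹QL⁻¹ (apply K⁻¹ on the left and L⁻¹ on the right).
det K = -3, so K⁻¹ = [[1, -1, -1], [2, -1, -2], [4/3, -1/3, -5/3]].
det L = 3; the adjugate gives L⁻¹ = [[-2/3, 1/3], [-1, 0]].
K⁻¹Q = [[15, -8], [-6, 7], [15, -12]].
P = (K⁻¹Q)L⁻¹ = [[-2, 5], [-3, -2], [2, 5]].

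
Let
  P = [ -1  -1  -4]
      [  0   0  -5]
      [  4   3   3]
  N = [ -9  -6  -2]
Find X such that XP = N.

Right-multiplying both sides by P⁻¹ gives X = NP⁻¹.
det P = 5, so P⁻¹ = [[3, -9/5, 1], [-4, 13/5, -1], [0, -1/5, 0]].
X = NP⁻¹ = [[-9, -6, -2]] · [[3, -9/5, 1], [-4, 13/5, -1], [0, -1/5, 0]] = [[-3, 1, -3]].

X = [[-3, 1, -3]]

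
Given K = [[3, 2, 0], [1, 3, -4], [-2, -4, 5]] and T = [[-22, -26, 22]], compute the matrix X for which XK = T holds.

X = [[-4, 2, 6]]

K is on the right of X, so right-multiply by K⁻¹: X = TK⁻¹.
K has determinant 3; K⁻¹ = [[-1/3, -10/3, -8/3], [1, 5, 4], [2/3, 8/3, 7/3]].
X = TK⁻¹ = [[-22, -26, 22]] · [[-1/3, -10/3, -8/3], [1, 5, 4], [2/3, 8/3, 7/3]] = [[-4, 2, 6]].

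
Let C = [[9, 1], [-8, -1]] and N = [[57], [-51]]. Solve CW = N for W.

C is on the left of W, so left-multiply by C⁻¹: W = C⁻¹N.
C has determinant -1; C⁻¹ = [[1, 1], [-8, -9]].
W = C⁻¹N = [[1, 1], [-8, -9]] · [[57], [-51]] = [[6], [3]].

W = [[6], [3]]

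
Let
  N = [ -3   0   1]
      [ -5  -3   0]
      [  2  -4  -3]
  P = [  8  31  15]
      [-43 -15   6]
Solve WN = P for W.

W = [[3, -5, -4], [6, 5, 0]]

N is on the right of W, so right-multiply by N⁻¹: W = PN⁻¹.
det N = -1; the adjugate gives N⁻¹ = [[-9, 4, -3], [15, -7, 5], [-26, 12, -9]].
W = PN⁻¹ = [[8, 31, 15], [-43, -15, 6]] · [[-9, 4, -3], [15, -7, 5], [-26, 12, -9]] = [[3, -5, -4], [6, 5, 0]].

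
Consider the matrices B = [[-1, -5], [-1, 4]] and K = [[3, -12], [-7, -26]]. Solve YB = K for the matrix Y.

Y = [[0, -3], [6, 1]]

Since B sits to the right of Y, Y = KB⁻¹.
B has determinant -9; B⁻¹ = [[-4/9, -5/9], [-1/9, 1/9]].
Y = KB⁻¹ = [[3, -12], [-7, -26]] · [[-4/9, -5/9], [-1/9, 1/9]] = [[0, -3], [6, 1]].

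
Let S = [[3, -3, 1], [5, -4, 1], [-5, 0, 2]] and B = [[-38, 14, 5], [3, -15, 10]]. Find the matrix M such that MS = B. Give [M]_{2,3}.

3

Since S sits to the right of M, M = BS⁻¹.
S has determinant 1; S⁻¹ = [[-8, 6, 1], [-15, 11, 2], [-20, 15, 3]].
M = BS⁻¹ = [[-38, 14, 5], [3, -15, 10]] · [[-8, 6, 1], [-15, 11, 2], [-20, 15, 3]] = [[-6, 1, 5], [1, 3, 3]].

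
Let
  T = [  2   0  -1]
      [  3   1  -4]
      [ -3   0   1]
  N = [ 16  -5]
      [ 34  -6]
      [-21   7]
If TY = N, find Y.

T is on the left of Y, so left-multiply by T⁻¹: Y = T⁻¹N.
det T = -1, so T⁻¹ = [[-1, 0, -1], [-9, 1, -5], [-3, 0, -2]].
Y = T⁻¹N = [[-1, 0, -1], [-9, 1, -5], [-3, 0, -2]] · [[16, -5], [34, -6], [-21, 7]] = [[5, -2], [-5, 4], [-6, 1]].

Y = [[5, -2], [-5, 4], [-6, 1]]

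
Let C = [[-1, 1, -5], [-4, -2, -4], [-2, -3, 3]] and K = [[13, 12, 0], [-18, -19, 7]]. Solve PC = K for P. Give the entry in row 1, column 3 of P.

-5

C is on the right of P, so right-multiply by C⁻¹: P = KC⁻¹.
det C = -2, so C⁻¹ = [[9, -6, 7], [-10, 13/2, -8], [-4, 5/2, -3]].
P = KC⁻¹ = [[13, 12, 0], [-18, -19, 7]] · [[9, -6, 7], [-10, 13/2, -8], [-4, 5/2, -3]] = [[-3, 0, -5], [0, 2, 5]].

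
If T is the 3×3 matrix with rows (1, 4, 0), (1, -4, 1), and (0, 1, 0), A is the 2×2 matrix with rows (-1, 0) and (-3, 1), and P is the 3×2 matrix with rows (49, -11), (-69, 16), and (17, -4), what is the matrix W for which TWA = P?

W = T⁻¹PA⁻¹ (apply T⁻¹ on the left and A⁻¹ on the right).
T has determinant -1; T⁻¹ = [[1, 0, -4], [0, 0, 1], [-1, 1, 8]].
det A = -1; the adjugate gives A⁻¹ = [[-1, 0], [-3, 1]].
T⁻¹P = [[-19, 5], [17, -4], [18, -5]].
W = (T⁻¹P)A⁻¹ = [[4, 5], [-5, -4], [-3, -5]].

W = [[4, 5], [-5, -4], [-3, -5]]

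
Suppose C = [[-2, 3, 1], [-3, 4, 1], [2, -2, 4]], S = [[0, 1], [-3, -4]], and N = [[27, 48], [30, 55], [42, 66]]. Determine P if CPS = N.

P = [[-1, -2], [2, -3], [4, -4]]

Left-multiply by C⁻¹ and right-multiply by S⁻¹: P = C⁻¹NS⁻¹.
C has determinant 4; C⁻¹ = [[9/2, -7/2, -1/4], [7/2, -5/2, -1/4], [-1/2, 1/2, 1/4]].
S has determinant 3; S⁻¹ = [[-4/3, -1/3], [1, 0]].
C⁻¹N = [[6, 7], [9, 14], [12, 20]].
P = (C⁻¹N)S⁻¹ = [[-1, -2], [2, -3], [4, -4]].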